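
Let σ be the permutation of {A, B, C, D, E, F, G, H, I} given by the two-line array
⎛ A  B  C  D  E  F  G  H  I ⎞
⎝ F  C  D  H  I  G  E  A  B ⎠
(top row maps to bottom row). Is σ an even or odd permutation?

In disjoint-cycle form the cycle lengths are 9.
A cycle of length ℓ contributes ℓ−1 transpositions, so σ is a product of 8 transpositions — even.

even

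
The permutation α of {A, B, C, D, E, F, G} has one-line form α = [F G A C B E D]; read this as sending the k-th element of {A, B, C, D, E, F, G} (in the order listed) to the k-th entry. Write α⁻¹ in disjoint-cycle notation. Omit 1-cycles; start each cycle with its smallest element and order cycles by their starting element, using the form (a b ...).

(A C D G B E F)

First write α in disjoint cycles: (A F E B G D C).
The inverse reverses every cycle; in canonical form, α⁻¹ = (A C D G B E F).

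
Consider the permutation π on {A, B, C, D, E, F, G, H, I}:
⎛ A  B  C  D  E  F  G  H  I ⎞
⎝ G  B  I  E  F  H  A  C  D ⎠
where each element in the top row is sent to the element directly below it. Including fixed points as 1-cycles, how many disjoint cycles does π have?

3

The cycle decomposition is (A G)(B)(C I D E F H), which has 3 cycles (counting 1-cycles).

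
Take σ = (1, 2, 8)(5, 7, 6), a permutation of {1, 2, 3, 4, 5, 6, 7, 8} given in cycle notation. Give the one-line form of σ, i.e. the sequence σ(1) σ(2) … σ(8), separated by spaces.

2 8 3 4 7 5 6 1

Image by image: 1→2, 2→8, 3→3, 4→4, 5→7, 6→5, 7→6, 8→1.
So the one-line form is 2 8 3 4 7 5 6 1.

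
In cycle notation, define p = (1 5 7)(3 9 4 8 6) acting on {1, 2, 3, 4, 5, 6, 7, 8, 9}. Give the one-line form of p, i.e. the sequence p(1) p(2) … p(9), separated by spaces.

5 2 9 8 7 3 1 6 4

Each element maps to the next entry in its cycle (wrapping to the front): 1↦5, 2↦2, 3↦9, 4↦8, 5↦7, 6↦3, 7↦1, 8↦6, 9↦4.
So the one-line form is 5 2 9 8 7 3 1 6 4.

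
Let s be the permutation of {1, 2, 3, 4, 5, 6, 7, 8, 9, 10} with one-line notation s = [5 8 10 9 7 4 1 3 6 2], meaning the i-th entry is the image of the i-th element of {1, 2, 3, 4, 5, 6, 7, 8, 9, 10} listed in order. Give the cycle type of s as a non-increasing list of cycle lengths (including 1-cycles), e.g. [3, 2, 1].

The disjoint cycles are (1 5 7)(2 8 3 10)(4 9 6), with lengths 4, 3, 3 in non-increasing order.

[4, 3, 3]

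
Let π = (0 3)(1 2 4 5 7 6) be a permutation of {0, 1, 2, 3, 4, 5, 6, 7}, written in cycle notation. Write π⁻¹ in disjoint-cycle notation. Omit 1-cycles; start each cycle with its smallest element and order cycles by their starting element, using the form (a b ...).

(0 3)(1 6 7 5 4 2)

Inverting a permutation written in cycle notation just reverses the order within every cycle.
Reversing each cycle of π and rotating so the smallest element leads gives (0 3)(1 6 7 5 4 2).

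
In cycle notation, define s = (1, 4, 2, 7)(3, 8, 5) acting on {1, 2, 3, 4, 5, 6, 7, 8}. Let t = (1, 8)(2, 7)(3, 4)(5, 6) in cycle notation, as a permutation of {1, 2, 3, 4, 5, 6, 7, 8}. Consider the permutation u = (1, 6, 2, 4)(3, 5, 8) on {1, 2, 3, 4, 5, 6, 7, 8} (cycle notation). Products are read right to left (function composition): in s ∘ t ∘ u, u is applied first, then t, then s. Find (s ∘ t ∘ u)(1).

Chase 1: u(1) = 6; t(6) = 5; s(5) = 3. Hence (s ∘ t ∘ u)(1) = 3.

3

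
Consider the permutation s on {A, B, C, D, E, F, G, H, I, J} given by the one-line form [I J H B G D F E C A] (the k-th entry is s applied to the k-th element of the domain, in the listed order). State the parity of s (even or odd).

In disjoint-cycle form the cycle lengths are 10.
A cycle is odd iff its length is even; s has 1 even-length cycle, so sgn(s) = (−1)^1 and s is odd.

odd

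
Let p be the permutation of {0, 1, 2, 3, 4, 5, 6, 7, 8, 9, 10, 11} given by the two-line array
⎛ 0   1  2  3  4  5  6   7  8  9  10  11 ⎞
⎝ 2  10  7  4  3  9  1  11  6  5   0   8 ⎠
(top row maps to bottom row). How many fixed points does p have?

0

No element satisfies p(x) = x, so there are 0 fixed points.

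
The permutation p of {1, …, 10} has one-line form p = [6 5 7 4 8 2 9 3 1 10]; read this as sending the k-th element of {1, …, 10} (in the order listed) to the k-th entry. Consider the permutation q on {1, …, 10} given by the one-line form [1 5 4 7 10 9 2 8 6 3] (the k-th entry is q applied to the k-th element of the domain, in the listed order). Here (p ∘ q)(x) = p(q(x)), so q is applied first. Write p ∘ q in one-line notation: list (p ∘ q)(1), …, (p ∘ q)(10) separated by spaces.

6 8 4 9 10 1 5 3 2 7

(p ∘ q)(x) = p(q(x)). Computing each image: p(q(1)) = p(1) = 6, p(q(2)) = p(5) = 8, p(q(3)) = p(4) = 4, p(q(4)) = p(7) = 9, p(q(5)) = p(10) = 10, p(q(6)) = p(9) = 1, p(q(7)) = p(2) = 5, p(q(8)) = p(8) = 3, p(q(9)) = p(6) = 2, p(q(10)) = p(3) = 7.
Hence p ∘ q = [6 8 4 9 10 1 5 3 2 7].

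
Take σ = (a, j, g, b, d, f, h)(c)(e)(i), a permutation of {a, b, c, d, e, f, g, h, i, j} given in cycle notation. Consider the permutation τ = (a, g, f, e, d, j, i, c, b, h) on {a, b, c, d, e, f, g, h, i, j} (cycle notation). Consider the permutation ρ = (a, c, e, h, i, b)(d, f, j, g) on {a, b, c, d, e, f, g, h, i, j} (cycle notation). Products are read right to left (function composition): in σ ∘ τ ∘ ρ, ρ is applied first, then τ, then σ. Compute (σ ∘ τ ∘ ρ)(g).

g

Chase g: ρ(g) = d; τ(d) = j; σ(j) = g. Hence (σ ∘ τ ∘ ρ)(g) = g.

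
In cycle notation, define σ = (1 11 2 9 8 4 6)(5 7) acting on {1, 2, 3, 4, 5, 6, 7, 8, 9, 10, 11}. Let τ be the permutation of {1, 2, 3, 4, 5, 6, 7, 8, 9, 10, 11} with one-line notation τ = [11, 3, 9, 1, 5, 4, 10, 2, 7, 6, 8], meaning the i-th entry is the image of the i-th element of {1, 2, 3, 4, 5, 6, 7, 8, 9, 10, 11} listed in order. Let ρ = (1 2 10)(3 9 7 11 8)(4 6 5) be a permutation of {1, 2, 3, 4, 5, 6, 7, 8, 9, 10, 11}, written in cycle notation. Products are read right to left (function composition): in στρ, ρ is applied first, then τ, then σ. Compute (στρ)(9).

Chase 9: ρ(9) = 7; τ(7) = 10; σ(10) = 10. Hence (στρ)(9) = 10.

10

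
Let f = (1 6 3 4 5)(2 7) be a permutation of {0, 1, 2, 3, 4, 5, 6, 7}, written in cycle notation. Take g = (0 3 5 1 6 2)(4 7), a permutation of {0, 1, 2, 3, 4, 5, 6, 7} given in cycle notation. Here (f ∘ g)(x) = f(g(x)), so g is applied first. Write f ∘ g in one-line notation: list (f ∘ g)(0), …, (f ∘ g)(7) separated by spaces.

4 3 0 1 2 6 7 5

For each element, apply g then f: 0 → 3 → 4; 1 → 6 → 3; 2 → 0 → 0; 3 → 5 → 1; 4 → 7 → 2; 5 → 1 → 6; 6 → 2 → 7; 7 → 4 → 5.
Collecting the images, f ∘ g = [4 3 0 1 2 6 7 5].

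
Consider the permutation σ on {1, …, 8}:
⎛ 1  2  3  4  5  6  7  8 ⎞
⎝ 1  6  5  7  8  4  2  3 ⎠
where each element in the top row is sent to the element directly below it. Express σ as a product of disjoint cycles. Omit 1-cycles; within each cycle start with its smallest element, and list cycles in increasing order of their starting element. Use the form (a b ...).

(2 6 4 7)(3 5 8)

From 2: 2 → 6 → 4 → 7 → 2, closing the cycle (2 6 4 7).
Continuing from each remaining unvisited element yields (2 6 4 7)(3 5 8).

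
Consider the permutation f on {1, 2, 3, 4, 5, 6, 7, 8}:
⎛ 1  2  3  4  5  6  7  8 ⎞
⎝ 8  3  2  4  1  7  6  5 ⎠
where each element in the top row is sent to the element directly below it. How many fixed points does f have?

The fixed points (elements with f(x) = x) are {4}, so there is 1.

1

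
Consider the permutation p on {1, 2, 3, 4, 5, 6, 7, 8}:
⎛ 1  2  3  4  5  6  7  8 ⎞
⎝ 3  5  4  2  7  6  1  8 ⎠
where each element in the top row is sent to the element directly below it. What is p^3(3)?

5

Tracing 3 → 4 → … returns to 3 after 6 steps, so 3 lies in a 6-cycle (1 3 4 2 5 7).
Advancing 3 steps from 3: 3 → 4 → 2 → 5.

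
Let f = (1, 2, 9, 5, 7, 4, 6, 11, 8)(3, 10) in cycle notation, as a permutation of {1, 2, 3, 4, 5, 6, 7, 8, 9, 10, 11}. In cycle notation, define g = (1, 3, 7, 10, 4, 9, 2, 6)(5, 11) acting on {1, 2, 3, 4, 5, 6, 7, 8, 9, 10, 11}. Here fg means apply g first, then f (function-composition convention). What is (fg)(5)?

g(5) = 11, then f(11) = 8; composing gives (fg)(5) = 8.

8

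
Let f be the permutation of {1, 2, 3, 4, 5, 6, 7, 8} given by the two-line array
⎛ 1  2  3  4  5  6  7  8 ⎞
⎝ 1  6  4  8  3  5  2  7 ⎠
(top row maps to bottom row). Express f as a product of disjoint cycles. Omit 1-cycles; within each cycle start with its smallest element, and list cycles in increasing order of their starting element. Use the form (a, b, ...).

Iterating f from 2 gives 2 → 6 → 5 → 3 → 4 → 8 → 7 → 2; that is the 7-cycle (2, 6, 5, 3, 4, 8, 7).
Repeating from the next unused element and collecting all non-trivial cycles gives (2, 6, 5, 3, 4, 8, 7).

(2, 6, 5, 3, 4, 8, 7)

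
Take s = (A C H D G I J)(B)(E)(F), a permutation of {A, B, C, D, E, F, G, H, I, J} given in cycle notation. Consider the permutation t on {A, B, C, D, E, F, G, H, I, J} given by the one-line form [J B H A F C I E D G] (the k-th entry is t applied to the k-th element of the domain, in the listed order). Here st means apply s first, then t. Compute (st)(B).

First apply s: s(B) = B, then t(B) = B. Thus (st)(B) = B.

B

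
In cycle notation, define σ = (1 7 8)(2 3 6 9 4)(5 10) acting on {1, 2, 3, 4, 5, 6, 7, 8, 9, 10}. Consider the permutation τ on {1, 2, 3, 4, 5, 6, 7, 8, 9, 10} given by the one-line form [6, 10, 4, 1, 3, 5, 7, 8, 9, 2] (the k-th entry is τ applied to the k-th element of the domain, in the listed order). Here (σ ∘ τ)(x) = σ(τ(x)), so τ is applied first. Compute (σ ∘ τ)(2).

First apply τ: τ(2) = 10, then σ(10) = 5. Thus (σ ∘ τ)(2) = 5.

5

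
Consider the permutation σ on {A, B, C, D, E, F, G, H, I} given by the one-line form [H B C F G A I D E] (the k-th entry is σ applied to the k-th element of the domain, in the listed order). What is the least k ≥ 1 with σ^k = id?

Decomposing into disjoint cycles gives cycle lengths 4, 3, 1, 1.
Since disjoint cycles commute, ord(σ) = lcm(4, 3) = 12.

12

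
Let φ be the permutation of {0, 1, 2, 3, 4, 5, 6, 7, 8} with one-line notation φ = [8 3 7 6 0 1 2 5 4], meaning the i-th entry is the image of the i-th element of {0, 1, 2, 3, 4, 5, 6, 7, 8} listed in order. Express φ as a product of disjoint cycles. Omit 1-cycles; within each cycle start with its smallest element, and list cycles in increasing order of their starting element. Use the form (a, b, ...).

From 0: 0 → 8 → 4 → 0, closing the cycle (0, 8, 4).
Repeating from the next unused element and collecting all non-trivial cycles gives (0, 8, 4)(1, 3, 6, 2, 7, 5).

(0, 8, 4)(1, 3, 6, 2, 7, 5)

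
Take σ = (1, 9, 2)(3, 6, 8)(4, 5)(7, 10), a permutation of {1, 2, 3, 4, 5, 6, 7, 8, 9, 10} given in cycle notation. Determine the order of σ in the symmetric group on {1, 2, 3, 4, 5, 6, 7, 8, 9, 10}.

6

The disjoint cycles have lengths 3, 3, 2, 2.
The order of σ is the least common multiple of its cycle lengths: lcm(3, 3, 2, 2) = 6.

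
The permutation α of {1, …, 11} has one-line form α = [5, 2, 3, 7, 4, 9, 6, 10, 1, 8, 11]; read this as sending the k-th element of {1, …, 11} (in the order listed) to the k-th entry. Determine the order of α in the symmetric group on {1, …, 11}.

6

Writing α as disjoint cycles, the cycle lengths are 6, 2, 1, 1, 1.
Since disjoint cycles commute, ord(α) = lcm(6, 2) = 6.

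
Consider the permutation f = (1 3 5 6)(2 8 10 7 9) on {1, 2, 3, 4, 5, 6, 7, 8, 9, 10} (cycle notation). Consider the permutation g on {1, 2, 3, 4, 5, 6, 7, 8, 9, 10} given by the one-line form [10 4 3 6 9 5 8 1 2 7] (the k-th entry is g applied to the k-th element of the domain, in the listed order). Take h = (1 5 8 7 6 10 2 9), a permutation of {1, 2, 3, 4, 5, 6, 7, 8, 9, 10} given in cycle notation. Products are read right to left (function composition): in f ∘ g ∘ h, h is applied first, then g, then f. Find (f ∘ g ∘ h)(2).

8

Apply the permutations in order: h(2) = 9, then g(9) = 2, then f(2) = 8. So (f ∘ g ∘ h)(2) = 8.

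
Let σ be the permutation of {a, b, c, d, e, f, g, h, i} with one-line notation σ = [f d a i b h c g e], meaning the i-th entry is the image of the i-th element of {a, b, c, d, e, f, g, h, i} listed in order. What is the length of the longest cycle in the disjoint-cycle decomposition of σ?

5

Decomposing into disjoint cycles gives (a, f, h, g, c)(b, d, i, e); the longest has length 5.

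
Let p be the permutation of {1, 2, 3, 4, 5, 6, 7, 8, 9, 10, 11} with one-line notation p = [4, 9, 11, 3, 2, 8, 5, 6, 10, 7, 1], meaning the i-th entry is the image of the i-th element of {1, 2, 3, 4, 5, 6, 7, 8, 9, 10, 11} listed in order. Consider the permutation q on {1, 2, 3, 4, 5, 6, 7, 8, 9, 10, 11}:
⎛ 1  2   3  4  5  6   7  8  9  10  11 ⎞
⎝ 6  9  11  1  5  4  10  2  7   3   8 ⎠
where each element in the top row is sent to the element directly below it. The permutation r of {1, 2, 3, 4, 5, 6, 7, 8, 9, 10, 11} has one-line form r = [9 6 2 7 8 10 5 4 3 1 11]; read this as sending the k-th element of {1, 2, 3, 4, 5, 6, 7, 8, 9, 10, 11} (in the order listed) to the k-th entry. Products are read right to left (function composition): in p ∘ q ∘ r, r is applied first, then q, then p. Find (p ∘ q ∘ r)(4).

7

(p ∘ q ∘ r)(4) = p(q(r(4))). r(4) = 7, then q(7) = 10, then p(10) = 7, so the result is 7.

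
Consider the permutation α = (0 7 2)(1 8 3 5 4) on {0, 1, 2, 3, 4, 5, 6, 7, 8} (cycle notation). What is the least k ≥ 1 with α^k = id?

15

The disjoint cycles have lengths 5, 3, 1.
The order is lcm(5, 3) = 15.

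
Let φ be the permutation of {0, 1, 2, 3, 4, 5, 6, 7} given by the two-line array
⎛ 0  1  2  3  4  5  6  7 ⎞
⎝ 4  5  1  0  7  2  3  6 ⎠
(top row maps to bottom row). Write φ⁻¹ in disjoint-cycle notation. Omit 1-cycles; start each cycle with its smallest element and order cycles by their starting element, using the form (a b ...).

The cycle decomposition of φ is (0 4 7 6 3)(1 5 2).
The inverse reverses every cycle; in canonical form, φ⁻¹ = (0 3 6 7 4)(1 2 5).

(0 3 6 7 4)(1 2 5)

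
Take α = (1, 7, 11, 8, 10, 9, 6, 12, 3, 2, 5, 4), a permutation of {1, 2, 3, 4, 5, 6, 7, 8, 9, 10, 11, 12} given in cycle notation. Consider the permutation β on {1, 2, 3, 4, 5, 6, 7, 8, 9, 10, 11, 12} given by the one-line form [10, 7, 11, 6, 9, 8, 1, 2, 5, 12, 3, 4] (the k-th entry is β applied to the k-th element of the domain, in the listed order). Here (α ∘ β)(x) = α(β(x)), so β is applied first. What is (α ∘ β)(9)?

4

First apply β: β(9) = 5, then α(5) = 4. Thus (α ∘ β)(9) = 4.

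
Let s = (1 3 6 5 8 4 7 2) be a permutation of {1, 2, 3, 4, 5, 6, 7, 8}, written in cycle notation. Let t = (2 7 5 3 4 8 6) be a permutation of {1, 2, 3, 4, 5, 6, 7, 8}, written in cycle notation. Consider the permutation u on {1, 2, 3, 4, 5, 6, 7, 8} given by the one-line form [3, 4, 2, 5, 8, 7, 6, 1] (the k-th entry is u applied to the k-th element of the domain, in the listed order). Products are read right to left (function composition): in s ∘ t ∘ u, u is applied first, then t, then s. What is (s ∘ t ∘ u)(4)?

6

(s ∘ t ∘ u)(4) = s(t(u(4))). u(4) = 5, then t(5) = 3, then s(3) = 6, so the result is 6.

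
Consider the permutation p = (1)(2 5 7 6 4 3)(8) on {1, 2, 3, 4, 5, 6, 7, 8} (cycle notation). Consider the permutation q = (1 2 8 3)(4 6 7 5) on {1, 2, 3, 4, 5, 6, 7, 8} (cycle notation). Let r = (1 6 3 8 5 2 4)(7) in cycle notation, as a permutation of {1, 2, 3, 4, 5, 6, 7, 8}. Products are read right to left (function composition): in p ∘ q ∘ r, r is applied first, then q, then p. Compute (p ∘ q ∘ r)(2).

(p ∘ q ∘ r)(2) = p(q(r(2))). r(2) = 4, then q(4) = 6, then p(6) = 4, so the result is 4.

4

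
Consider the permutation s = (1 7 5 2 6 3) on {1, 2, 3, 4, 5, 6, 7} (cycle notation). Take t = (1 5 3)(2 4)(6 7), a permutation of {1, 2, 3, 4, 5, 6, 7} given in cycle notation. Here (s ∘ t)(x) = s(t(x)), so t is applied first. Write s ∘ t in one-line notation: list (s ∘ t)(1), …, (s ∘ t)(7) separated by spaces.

(s ∘ t)(x) = s(t(x)). Computing each image: s(t(1)) = s(5) = 2, s(t(2)) = s(4) = 4, s(t(3)) = s(1) = 7, s(t(4)) = s(2) = 6, s(t(5)) = s(3) = 1, s(t(6)) = s(7) = 5, s(t(7)) = s(6) = 3.
Hence s ∘ t = [2 4 7 6 1 5 3].

2 4 7 6 1 5 3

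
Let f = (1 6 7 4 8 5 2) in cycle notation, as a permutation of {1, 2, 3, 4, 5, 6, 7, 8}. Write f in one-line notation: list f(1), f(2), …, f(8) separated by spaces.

Image by image: 1→6, 2→1, 3→3, 4→8, 5→2, 6→7, 7→4, 8→5.
So the one-line form is 6 1 3 8 2 7 4 5.

6 1 3 8 2 7 4 5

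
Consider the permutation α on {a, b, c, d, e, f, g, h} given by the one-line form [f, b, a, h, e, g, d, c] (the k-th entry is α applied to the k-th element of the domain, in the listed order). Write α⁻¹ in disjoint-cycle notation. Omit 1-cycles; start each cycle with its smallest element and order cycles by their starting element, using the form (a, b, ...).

(a, c, h, d, g, f)

The cycle decomposition of α is (a, f, g, d, h, c).
The inverse reverses every cycle; in canonical form, α⁻¹ = (a, c, h, d, g, f).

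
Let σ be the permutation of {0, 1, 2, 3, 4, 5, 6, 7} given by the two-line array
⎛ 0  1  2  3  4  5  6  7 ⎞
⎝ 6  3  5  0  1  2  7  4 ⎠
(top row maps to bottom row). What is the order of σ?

6

The disjoint-cycle form of σ has cycle lengths 6, 2.
The order is lcm(6, 2) = 6.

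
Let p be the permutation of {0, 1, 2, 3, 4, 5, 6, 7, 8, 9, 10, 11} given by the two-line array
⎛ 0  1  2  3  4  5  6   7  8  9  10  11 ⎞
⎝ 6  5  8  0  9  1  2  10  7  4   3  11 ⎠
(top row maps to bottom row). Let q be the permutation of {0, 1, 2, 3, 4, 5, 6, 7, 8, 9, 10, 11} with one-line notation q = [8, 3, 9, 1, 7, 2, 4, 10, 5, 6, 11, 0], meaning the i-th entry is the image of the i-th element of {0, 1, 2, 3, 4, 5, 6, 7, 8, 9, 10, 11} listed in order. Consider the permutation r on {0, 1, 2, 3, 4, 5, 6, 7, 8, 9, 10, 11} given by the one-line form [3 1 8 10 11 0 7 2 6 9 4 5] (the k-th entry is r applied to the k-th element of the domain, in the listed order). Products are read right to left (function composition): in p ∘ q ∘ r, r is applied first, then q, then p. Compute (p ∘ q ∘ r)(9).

Apply the permutations in order: r(9) = 9, then q(9) = 6, then p(6) = 2. So (p ∘ q ∘ r)(9) = 2.

2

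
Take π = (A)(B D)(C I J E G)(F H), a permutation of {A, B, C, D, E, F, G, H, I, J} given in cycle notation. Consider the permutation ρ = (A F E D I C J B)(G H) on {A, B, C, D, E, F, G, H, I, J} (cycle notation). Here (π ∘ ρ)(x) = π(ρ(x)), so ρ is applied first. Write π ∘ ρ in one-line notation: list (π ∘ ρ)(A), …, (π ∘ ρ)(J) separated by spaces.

Chase each element through ρ then π: A → F → H; B → A → A; C → J → E; D → I → J; E → D → B; F → E → G; G → H → F; H → G → C; I → C → I; J → B → D.
So π ∘ ρ in one-line form is H A E J B G F C I D.

H A E J B G F C I D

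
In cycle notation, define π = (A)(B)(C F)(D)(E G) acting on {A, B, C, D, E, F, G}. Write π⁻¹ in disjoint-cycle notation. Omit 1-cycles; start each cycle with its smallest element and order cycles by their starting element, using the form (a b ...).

(C F)(E G)

The inverse reverses each cycle.
Reversing each cycle of π and rotating so the smallest element leads gives (C F)(E G).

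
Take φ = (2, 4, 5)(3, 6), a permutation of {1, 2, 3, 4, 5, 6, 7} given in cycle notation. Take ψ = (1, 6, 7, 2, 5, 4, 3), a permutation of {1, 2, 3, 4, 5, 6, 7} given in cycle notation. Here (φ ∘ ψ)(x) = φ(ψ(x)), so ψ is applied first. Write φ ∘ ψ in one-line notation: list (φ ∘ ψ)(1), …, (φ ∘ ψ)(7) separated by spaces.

(φ ∘ ψ)(x) = φ(ψ(x)). Computing each image: φ(ψ(1)) = φ(6) = 3, φ(ψ(2)) = φ(5) = 2, φ(ψ(3)) = φ(1) = 1, φ(ψ(4)) = φ(3) = 6, φ(ψ(5)) = φ(4) = 5, φ(ψ(6)) = φ(7) = 7, φ(ψ(7)) = φ(2) = 4.
Hence φ ∘ ψ = [3 2 1 6 5 7 4].

3 2 1 6 5 7 4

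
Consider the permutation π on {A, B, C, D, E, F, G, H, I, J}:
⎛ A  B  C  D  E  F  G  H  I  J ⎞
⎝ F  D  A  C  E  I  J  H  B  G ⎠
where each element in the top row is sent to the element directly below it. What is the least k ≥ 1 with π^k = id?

Decomposing into disjoint cycles gives cycle lengths 6, 2, 1, 1.
The order is lcm(6, 2) = 6.

6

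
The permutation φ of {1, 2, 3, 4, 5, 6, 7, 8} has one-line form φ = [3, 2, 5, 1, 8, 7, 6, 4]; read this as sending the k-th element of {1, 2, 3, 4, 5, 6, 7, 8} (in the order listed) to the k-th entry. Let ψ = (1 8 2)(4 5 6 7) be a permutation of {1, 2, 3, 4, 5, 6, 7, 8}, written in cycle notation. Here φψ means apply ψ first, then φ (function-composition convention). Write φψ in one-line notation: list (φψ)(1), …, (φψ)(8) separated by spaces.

4 3 5 8 7 6 1 2

(φψ)(x) = φ(ψ(x)). Computing each image: φ(ψ(1)) = φ(8) = 4, φ(ψ(2)) = φ(1) = 3, φ(ψ(3)) = φ(3) = 5, φ(ψ(4)) = φ(5) = 8, φ(ψ(5)) = φ(6) = 7, φ(ψ(6)) = φ(7) = 6, φ(ψ(7)) = φ(4) = 1, φ(ψ(8)) = φ(2) = 2.
Hence φψ = [4 3 5 8 7 6 1 2].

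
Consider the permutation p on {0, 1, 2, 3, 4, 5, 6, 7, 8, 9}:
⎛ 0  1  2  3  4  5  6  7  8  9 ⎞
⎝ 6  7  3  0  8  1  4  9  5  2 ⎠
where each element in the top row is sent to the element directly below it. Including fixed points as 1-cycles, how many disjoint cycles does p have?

The cycle decomposition is (0, 6, 4, 8, 5, 1, 7, 9, 2, 3), which has 1 cycle (counting 1-cycles).

1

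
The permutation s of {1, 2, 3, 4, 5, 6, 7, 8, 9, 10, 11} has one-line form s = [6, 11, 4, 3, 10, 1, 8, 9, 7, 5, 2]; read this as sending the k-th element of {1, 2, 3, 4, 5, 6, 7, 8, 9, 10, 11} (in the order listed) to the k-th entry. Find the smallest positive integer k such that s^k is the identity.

6

The disjoint-cycle form of s has cycle lengths 3, 2, 2, 2, 2.
The order is lcm(3, 2, 2, 2, 2) = 6.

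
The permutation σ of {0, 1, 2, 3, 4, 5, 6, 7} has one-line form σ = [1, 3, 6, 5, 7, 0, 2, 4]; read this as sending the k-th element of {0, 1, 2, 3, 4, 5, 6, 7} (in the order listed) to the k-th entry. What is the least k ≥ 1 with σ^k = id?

4

Writing σ as disjoint cycles, the cycle lengths are 4, 2, 2.
The order of σ is the least common multiple of its cycle lengths: lcm(4, 2, 2) = 4.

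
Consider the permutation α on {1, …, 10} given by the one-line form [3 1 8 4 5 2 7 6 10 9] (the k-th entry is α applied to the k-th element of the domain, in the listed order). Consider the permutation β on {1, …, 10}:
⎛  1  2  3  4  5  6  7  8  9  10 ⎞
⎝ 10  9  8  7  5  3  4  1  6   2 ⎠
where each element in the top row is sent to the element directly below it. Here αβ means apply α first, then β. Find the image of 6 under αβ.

(αβ)(6) = β(α(6)). α(6) = 2, then β(2) = 9. So (αβ)(6) = 9.

9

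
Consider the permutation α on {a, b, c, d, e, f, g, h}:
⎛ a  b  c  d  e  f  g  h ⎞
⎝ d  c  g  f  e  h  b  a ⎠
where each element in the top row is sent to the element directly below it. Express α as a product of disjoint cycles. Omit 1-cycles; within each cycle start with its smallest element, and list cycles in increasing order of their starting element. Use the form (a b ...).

From a: a → d → f → h → a, closing the cycle (a d f h).
Continuing from each remaining unvisited element yields (a d f h)(b c g).

(a d f h)(b c g)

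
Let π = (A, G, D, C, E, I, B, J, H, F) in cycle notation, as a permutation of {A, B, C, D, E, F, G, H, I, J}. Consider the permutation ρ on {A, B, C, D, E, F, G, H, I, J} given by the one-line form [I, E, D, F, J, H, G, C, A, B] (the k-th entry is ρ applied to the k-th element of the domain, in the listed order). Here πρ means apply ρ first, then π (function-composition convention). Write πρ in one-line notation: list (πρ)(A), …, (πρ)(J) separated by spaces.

Chase each element through ρ then π: A → I → B; B → E → I; C → D → C; D → F → A; E → J → H; F → H → F; G → G → D; H → C → E; I → A → G; J → B → J.
So πρ in one-line form is B I C A H F D E G J.

B I C A H F D E G J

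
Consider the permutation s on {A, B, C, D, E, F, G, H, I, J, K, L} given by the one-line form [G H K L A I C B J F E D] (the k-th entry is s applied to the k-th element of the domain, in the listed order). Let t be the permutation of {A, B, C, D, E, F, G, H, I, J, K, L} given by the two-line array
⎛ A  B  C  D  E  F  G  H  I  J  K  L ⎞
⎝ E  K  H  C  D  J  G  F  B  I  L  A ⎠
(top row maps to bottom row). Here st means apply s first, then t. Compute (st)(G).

H

s(G) = C, then t(C) = H; composing gives (st)(G) = H.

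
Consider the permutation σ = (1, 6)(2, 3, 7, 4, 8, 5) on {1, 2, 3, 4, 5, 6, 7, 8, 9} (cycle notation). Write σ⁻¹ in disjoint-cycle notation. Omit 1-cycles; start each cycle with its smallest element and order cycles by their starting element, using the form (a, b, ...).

(1, 6)(2, 5, 8, 4, 7, 3)

If σ sends a → b within a cycle, σ⁻¹ sends b → a; equivalently, reverse each cycle.
Reversing each cycle of σ and rotating so the smallest element leads gives (1, 6)(2, 5, 8, 4, 7, 3).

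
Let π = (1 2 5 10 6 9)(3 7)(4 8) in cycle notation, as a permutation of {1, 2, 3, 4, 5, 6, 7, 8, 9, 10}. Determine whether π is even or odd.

odd

The cycle lengths are 6, 2, 2.
A cycle is odd iff its length is even; π has 3 even-length cycles, so sgn(π) = (−1)^3 and π is odd.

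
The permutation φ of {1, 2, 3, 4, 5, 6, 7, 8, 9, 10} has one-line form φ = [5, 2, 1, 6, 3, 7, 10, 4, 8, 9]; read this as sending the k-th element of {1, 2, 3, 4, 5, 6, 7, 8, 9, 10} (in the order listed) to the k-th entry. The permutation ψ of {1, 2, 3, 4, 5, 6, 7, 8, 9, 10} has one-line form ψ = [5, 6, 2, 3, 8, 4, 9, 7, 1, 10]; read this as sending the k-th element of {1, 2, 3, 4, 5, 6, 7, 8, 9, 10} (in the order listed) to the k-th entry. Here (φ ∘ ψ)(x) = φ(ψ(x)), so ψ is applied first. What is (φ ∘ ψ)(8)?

First apply ψ: ψ(8) = 7, then φ(7) = 10. Thus (φ ∘ ψ)(8) = 10.

10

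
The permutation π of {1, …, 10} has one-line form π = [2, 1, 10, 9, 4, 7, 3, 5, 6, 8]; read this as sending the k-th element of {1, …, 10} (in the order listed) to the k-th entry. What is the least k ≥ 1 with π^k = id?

8

Writing π as disjoint cycles, the cycle lengths are 8, 2.
Since disjoint cycles commute, ord(π) = lcm(8, 2) = 8.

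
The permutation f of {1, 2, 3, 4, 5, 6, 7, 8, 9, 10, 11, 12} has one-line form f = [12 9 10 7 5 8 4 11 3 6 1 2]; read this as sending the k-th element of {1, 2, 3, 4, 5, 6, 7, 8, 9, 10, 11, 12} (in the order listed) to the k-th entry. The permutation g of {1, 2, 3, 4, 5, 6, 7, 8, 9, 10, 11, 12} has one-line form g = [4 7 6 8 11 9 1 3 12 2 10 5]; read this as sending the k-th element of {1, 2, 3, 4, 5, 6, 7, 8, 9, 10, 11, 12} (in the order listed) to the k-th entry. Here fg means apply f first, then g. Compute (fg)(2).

12

First apply f: f(2) = 9, then g(9) = 12. Thus (fg)(2) = 12.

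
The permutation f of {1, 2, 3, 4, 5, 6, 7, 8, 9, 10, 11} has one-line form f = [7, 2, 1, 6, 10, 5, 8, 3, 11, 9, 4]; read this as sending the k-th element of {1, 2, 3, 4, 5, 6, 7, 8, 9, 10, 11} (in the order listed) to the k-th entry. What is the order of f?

12

Writing f as disjoint cycles, the cycle lengths are 6, 4, 1.
The order is lcm(6, 4) = 12.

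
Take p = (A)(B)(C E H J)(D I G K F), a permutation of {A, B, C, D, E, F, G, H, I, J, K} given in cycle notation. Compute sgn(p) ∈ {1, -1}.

-1

The cycle lengths are 5, 4, 1, 1.
A cycle of length ℓ contributes ℓ−1 transpositions, so p is a product of 4 + 3 = 7 transpositions — odd.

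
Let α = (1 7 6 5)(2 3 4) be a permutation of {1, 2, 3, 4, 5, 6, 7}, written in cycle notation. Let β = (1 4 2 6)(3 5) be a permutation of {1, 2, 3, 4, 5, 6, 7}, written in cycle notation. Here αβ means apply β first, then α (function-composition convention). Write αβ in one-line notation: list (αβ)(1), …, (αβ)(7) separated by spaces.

Chase each element through β then α: 1 → 4 → 2; 2 → 6 → 5; 3 → 5 → 1; 4 → 2 → 3; 5 → 3 → 4; 6 → 1 → 7; 7 → 7 → 6.
So αβ in one-line form is 2 5 1 3 4 7 6.

2 5 1 3 4 7 6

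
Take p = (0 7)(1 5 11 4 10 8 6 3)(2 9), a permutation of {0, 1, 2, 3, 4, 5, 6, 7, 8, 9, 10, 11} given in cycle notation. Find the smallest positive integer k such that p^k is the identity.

The cycle type of p is (8, 2, 2).
The order of p is the least common multiple of its cycle lengths: lcm(8, 2, 2) = 8.

8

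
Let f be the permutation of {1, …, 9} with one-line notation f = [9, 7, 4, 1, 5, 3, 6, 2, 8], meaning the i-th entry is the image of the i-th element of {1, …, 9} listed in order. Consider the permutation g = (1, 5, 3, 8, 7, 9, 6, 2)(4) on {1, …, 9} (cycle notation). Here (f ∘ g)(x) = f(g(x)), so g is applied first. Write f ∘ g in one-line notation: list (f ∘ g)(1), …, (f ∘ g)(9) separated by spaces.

For each element, apply g then f: 1 → 5 → 5; 2 → 1 → 9; 3 → 8 → 2; 4 → 4 → 1; 5 → 3 → 4; 6 → 2 → 7; 7 → 9 → 8; 8 → 7 → 6; 9 → 6 → 3.
Collecting the images, f ∘ g = [5 9 2 1 4 7 8 6 3].

5 9 2 1 4 7 8 6 3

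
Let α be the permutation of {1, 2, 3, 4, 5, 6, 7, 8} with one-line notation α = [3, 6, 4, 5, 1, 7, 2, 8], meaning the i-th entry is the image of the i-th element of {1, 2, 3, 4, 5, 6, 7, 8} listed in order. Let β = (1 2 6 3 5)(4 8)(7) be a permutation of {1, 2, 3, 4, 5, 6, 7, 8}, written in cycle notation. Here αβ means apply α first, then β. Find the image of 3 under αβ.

(αβ)(3) = β(α(3)). α(3) = 4, then β(4) = 8. So (αβ)(3) = 8.

8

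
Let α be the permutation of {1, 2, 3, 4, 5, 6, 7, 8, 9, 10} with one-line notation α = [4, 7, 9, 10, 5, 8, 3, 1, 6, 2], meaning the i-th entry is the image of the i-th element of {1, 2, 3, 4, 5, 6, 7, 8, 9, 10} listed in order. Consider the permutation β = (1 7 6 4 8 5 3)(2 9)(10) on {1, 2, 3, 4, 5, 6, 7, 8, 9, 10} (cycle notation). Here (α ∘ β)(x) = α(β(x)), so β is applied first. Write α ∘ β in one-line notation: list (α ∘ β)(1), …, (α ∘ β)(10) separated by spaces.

Chase each element through β then α: 1 → 7 → 3; 2 → 9 → 6; 3 → 1 → 4; 4 → 8 → 1; 5 → 3 → 9; 6 → 4 → 10; 7 → 6 → 8; 8 → 5 → 5; 9 → 2 → 7; 10 → 10 → 2.
So α ∘ β in one-line form is 3 6 4 1 9 10 8 5 7 2.

3 6 4 1 9 10 8 5 7 2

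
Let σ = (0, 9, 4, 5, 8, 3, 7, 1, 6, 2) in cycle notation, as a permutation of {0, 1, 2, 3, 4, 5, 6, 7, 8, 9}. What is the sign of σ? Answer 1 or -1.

-1

The cycle lengths are 10.
A cycle is odd iff its length is even; σ has 1 even-length cycle, so sgn(σ) = (−1)^1 and σ is odd.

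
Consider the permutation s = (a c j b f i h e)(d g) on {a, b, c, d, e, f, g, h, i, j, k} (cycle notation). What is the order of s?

8

The disjoint cycles have lengths 8, 2, 1.
The order of s is the least common multiple of its cycle lengths: lcm(8, 2) = 8.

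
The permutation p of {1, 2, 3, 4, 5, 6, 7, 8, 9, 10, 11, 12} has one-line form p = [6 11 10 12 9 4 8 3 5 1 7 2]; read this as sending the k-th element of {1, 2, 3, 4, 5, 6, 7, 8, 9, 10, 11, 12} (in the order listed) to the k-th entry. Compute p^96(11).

6

Tracing 11 → 7 → … returns to 11 after 10 steps, so 11 lies in a 10-cycle (1 6 4 12 2 11 7 8 3 10).
Powers repeat with period 10 on this cycle, and 96 mod 10 = 6, so p^96(11) = p^6(11).
Advancing 6 steps from 11: 11 → 7 → 8 → 3 → 10 → 1 → 6.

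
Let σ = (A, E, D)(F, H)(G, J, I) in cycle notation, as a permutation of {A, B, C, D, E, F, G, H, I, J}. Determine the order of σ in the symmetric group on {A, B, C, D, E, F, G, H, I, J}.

6

The cycle type of σ is (3, 3, 2, 1, 1).
Since disjoint cycles commute, ord(σ) = lcm(3, 3, 2) = 6.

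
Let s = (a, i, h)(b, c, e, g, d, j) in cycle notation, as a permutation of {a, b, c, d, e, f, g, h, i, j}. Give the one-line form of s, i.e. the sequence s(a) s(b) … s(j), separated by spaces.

Each element maps to the next entry in its cycle (wrapping to the front): a↦i, b↦c, c↦e, d↦j, e↦g, f↦f, g↦d, h↦a, i↦h, j↦b.
Listing these in domain order gives i c e j g f d a h b.

i c e j g f d a h b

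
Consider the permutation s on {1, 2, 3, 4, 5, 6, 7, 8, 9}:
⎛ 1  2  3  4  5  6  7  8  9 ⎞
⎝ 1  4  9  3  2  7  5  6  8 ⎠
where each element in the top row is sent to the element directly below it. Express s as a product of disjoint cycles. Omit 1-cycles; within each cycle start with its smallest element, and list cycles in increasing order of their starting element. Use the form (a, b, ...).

(2, 4, 3, 9, 8, 6, 7, 5)

Start at 2 and follow images: 2 → 4 → 3 → 9 → 8 → 6 → 7 → 5 → 2, giving the cycle (2, 4, 3, 9, 8, 6, 7, 5).
Repeating from the next unused element and collecting all non-trivial cycles gives (2, 4, 3, 9, 8, 6, 7, 5).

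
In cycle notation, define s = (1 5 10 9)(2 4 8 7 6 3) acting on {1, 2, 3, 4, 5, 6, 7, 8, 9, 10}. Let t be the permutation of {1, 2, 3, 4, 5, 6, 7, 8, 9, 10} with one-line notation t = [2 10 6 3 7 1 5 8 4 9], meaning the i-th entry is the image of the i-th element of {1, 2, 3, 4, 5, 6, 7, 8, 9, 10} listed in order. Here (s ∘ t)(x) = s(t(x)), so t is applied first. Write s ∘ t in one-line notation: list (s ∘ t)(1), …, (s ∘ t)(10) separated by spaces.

(s ∘ t)(x) = s(t(x)). Computing each image: s(t(1)) = s(2) = 4, s(t(2)) = s(10) = 9, s(t(3)) = s(6) = 3, s(t(4)) = s(3) = 2, s(t(5)) = s(7) = 6, s(t(6)) = s(1) = 5, s(t(7)) = s(5) = 10, s(t(8)) = s(8) = 7, s(t(9)) = s(4) = 8, s(t(10)) = s(9) = 1.
Hence s ∘ t = [4 9 3 2 6 5 10 7 8 1].

4 9 3 2 6 5 10 7 8 1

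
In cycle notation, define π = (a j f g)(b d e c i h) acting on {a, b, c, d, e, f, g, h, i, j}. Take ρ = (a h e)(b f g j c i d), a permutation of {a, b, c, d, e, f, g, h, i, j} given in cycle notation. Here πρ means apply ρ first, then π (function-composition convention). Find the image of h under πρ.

(πρ)(h) = π(ρ(h)). ρ(h) = e, then π(e) = c. So (πρ)(h) = c.

c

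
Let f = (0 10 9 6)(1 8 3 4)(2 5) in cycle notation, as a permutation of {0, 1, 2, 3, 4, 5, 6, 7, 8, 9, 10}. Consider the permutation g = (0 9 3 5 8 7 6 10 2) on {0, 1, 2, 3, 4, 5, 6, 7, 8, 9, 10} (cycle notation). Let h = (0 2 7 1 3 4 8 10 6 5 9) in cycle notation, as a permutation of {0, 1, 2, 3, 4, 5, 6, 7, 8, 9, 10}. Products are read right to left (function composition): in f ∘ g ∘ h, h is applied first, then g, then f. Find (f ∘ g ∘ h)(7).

(f ∘ g ∘ h)(7) = f(g(h(7))). h(7) = 1, then g(1) = 1, then f(1) = 8, so the result is 8.

8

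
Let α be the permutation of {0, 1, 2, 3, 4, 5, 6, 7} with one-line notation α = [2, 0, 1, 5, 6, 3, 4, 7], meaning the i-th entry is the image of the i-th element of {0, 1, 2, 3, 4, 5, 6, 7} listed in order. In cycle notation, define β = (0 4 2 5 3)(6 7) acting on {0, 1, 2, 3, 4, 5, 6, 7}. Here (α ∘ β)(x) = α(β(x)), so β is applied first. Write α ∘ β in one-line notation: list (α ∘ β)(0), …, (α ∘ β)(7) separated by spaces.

6 0 3 2 1 5 7 4

Chase each element through β then α: 0 → 4 → 6; 1 → 1 → 0; 2 → 5 → 3; 3 → 0 → 2; 4 → 2 → 1; 5 → 3 → 5; 6 → 7 → 7; 7 → 6 → 4.
Collecting the images, α ∘ β = [6 0 3 2 1 5 7 4].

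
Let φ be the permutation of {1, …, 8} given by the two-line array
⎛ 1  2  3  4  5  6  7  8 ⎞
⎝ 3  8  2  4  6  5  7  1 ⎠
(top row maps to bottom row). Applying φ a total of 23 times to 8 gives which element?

Tracing 8 → 1 → … returns to 8 after 4 steps, so 8 lies in a 4-cycle (1, 3, 2, 8).
On a 4-cycle, φ^4 is the identity, so φ^23 = φ^3 there (23 ≡ 3 mod 4).
Stepping 3 places around the cycle: 8 → 1 → 3 → 2.

2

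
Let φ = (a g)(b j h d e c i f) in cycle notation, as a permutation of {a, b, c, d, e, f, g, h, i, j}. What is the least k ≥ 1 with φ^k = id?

The cycle type of φ is (8, 2).
Since disjoint cycles commute, ord(φ) = lcm(8, 2) = 8.

8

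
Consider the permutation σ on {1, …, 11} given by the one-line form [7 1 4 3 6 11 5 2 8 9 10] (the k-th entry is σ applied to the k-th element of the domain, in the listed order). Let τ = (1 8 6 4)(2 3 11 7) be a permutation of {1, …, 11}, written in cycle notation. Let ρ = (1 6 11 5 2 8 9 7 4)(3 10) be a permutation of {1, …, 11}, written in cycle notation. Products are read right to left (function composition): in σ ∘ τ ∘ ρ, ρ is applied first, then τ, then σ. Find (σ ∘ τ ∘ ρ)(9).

1

Apply the permutations in order: ρ(9) = 7, then τ(7) = 2, then σ(2) = 1. So (σ ∘ τ ∘ ρ)(9) = 1.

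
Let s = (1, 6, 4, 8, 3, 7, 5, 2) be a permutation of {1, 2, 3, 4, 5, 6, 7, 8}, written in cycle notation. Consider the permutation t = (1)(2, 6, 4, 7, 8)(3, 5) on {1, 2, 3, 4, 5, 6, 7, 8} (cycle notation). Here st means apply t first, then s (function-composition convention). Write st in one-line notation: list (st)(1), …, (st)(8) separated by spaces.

(st)(x) = s(t(x)). Computing each image: s(t(1)) = s(1) = 6, s(t(2)) = s(6) = 4, s(t(3)) = s(5) = 2, s(t(4)) = s(7) = 5, s(t(5)) = s(3) = 7, s(t(6)) = s(4) = 8, s(t(7)) = s(8) = 3, s(t(8)) = s(2) = 1.
Hence st = [6 4 2 5 7 8 3 1].

6 4 2 5 7 8 3 1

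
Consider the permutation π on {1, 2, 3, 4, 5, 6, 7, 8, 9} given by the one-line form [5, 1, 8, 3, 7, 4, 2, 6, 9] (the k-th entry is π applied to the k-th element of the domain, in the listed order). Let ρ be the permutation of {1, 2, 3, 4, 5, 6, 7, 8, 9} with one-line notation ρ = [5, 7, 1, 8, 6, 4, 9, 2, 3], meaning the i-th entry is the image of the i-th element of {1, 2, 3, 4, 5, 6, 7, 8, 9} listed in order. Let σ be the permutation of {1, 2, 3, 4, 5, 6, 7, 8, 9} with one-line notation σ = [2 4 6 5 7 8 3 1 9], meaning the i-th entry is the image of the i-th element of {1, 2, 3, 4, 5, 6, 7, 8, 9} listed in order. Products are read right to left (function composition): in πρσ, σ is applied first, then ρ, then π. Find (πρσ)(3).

Chase 3: σ(3) = 6; ρ(6) = 4; π(4) = 3. Hence (πρσ)(3) = 3.

3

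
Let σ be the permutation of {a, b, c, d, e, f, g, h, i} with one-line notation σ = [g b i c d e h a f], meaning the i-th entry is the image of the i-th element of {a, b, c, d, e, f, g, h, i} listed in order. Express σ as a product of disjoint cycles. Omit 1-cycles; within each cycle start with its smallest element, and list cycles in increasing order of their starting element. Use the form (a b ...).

(a g h)(c i f e d)

Start at a and follow images: a → g → h → a, giving the cycle (a g h).
Continuing from each remaining unvisited element yields (a g h)(c i f e d).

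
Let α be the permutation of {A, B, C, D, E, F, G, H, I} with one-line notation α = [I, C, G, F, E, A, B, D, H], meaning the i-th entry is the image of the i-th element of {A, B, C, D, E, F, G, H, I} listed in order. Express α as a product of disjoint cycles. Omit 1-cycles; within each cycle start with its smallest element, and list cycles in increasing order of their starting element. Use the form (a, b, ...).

From A: A → I → H → D → F → A, closing the cycle (A, I, H, D, F).
Repeating from the next unused element and collecting all non-trivial cycles gives (A, I, H, D, F)(B, C, G).

(A, I, H, D, F)(B, C, G)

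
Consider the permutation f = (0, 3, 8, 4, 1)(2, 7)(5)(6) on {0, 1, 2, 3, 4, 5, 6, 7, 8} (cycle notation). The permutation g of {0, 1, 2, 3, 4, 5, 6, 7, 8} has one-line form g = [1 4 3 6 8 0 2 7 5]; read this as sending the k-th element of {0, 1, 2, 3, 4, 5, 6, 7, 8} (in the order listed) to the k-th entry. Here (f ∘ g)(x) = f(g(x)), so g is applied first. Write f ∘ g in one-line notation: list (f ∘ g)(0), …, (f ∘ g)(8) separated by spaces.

0 1 8 6 4 3 7 2 5

Chase each element through g then f: 0 → 1 → 0; 1 → 4 → 1; 2 → 3 → 8; 3 → 6 → 6; 4 → 8 → 4; 5 → 0 → 3; 6 → 2 → 7; 7 → 7 → 2; 8 → 5 → 5.
So f ∘ g in one-line form is 0 1 8 6 4 3 7 2 5.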